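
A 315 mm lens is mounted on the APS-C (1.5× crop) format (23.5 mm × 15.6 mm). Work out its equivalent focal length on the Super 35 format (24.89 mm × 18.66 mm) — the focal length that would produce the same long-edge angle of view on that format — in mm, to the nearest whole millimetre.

Equal angle of view means equal width/f ratio, so f₂ = f₁ · (width₂/width₁) = 315 × 24.89/23.5.
f₂ = 315 × 1.05915 ≈ 333.632 mm.

334 mm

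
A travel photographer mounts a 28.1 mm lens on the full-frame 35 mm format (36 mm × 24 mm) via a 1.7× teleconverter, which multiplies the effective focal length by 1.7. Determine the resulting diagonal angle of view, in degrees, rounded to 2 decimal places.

Effective focal length f = 28.1 × 1.7 = 47.77 mm.
Sensor diagonal = √(36² + 24²) = √1872.0000 ≈ 43.2666 mm.
α = 2·arctan(43.267 / (2 × 47.77)) = 2·arctan(0.45286) ≈ 48.7281°.

48.73°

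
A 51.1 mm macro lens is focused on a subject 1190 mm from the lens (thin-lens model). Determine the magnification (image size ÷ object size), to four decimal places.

0.0449×

Thin lens: 1/f = 1/dₒ + 1/dᵢ → 1/dᵢ = 1/51.1 − 1/1190 = 0.0187291 mm⁻¹, so dᵢ ≈ 53.3927 mm.
Magnification m = dᵢ/dₒ = 53.3927/1190 ≈ 0.04487.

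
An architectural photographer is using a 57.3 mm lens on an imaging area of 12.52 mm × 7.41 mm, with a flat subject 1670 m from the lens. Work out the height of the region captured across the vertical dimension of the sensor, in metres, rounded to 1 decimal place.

216.0 m

dₒ: 1670 m = 1.67e+06 mm.
Similar triangles through the lens centre give W/dₒ = h/dᵢ; with 1/f = 1/dₒ + 1/dᵢ this gives W = h·(dₒ − f)/f.
W = 7.41 mm × (1.67e+06 − 57.3) / 57.3 = 7.41 × 29143.8517 ≈ 215955.941 mm = 215.956 m.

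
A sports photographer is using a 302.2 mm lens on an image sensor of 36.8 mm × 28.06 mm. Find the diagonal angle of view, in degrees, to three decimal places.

Sensor diagonal = √(36.8² + 28.06²) = √2141.6036 ≈ 46.2775 mm.
Angle of view α = 2·arctan(d/2f) with d = 46.2775 mm and f = 302.2 mm.
d/2f = 0.07657; arctan(0.07657) ≈ 4.3785°, so α ≈ 8.7569°.

8.757°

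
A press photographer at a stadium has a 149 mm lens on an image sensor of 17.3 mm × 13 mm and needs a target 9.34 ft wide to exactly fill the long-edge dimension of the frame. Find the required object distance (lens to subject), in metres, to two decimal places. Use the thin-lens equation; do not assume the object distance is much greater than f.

W: 9.34 ft × 304.8 mm/ft = 2846.83 mm.
Magnification m = w/W = dᵢ/dₒ; combined with 1/f = 1/dₒ + 1/dᵢ this gives dₒ = f·(1 + W/w).
dₒ = 149 mm × (1 + 2846.83/17.3) = 149 × 165.5568 ≈ 24667.957 mm = 24.668 m.

24.67 m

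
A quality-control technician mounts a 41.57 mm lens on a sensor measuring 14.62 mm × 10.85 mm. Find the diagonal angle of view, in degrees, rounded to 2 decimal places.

24.70°

Sensor diagonal = √(14.62² + 10.85²) = √331.4669 ≈ 18.2062 mm.
Angle of view α = 2·arctan(d/2f) with d = 18.2062 mm and f = 41.57 mm.
d/2f = 0.21898; arctan(0.21898) ≈ 12.3518°, so α ≈ 24.7036°.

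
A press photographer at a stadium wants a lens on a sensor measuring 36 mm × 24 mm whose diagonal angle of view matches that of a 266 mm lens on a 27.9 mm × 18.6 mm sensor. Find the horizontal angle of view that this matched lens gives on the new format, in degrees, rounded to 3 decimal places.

6.004°

Sensor diagonal = √(27.9² + 18.6²) = √1124.3700 ≈ 33.5316 mm.
Sensor diagonal = √(36² + 24²) = √1872.0000 ≈ 43.2666 mm.
Equal diagonal AOV ⇒ f₂ = f₁ · 43.2666/33.5316 = 266 × 1.29032 ≈ 343.2258 mm.
Horizontal AOV on the new format = 2·arctan(36 / (2 × 343.2258)) = 2·arctan(0.05244) ≈ 6.0041°.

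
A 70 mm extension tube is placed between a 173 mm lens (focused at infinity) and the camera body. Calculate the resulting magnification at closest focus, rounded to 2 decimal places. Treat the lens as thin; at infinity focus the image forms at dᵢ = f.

The tube moves the image plane from f to f + e, so dᵢ = 173 + 70 = 243 mm. Focus is achieved when 1/f = 1/dₒ + 1/dᵢ, giving dₒ = 1/(1/f − 1/(f+e)).
Magnification m = dᵢ/dₒ = (f+e)·(1/f − 1/(f+e)) = e/f = 70/173 ≈ 0.4046.

0.40×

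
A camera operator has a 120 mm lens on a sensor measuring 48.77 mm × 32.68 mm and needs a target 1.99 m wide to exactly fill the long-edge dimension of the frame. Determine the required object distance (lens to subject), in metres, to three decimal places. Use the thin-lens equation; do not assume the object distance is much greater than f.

5.016 m

W: 1.99 m = 1990 mm.
Magnification m = w/W = dᵢ/dₒ; combined with 1/f = 1/dₒ + 1/dᵢ this gives dₒ = f·(1 + W/w).
dₒ = 120 mm × (1 + 1990/48.77) = 120 × 41.8038 ≈ 5016.453 mm = 5.01645 m.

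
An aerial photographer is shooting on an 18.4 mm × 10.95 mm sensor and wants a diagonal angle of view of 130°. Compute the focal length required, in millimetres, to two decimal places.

4.99 mm

Sensor diagonal = √(18.4² + 10.95²) = √458.4625 ≈ 21.4117 mm.
From α = 2·arctan(d/2f) we get f = d / (2·tan(α/2)).
With d = 21.4117 mm and α/2 = 65°, tan(α/2) ≈ 2.14451, so f ≈ 21.4117 / 4.28901 ≈ 4.9922 mm.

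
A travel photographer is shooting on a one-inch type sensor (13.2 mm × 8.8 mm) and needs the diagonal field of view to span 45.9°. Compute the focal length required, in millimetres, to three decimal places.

Sensor diagonal = √(13.2² + 8.8²) = √251.6800 ≈ 15.8644 mm.
From α = 2·arctan(d/2f) we get f = d / (2·tan(α/2)).
With d = 15.8644 mm and α/2 = 22.95°, tan(α/2) ≈ 0.42345, so f ≈ 15.8644 / 0.84689 ≈ 18.7326 mm.

18.733 mm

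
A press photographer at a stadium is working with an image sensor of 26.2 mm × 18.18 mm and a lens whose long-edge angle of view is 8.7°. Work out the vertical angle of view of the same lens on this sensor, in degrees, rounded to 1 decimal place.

From the long-edge AOV: f = 26.2 / (2·tan(4.35°)) = 26.2 / 0.15214 ≈ 172.2143 mm.
Vertical AOV = 2·arctan(18.18 / (2 × 172.2143)) = 2·arctan(0.05278) ≈ 6.0429°.

6.0°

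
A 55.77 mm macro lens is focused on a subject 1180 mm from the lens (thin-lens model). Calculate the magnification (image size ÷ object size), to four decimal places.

0.0496×

Thin lens: 1/f = 1/dₒ + 1/dᵢ → 1/dᵢ = 1/55.77 − 1/1180 = 0.0170833 mm⁻¹, so dᵢ ≈ 58.5366 mm.
Magnification m = dᵢ/dₒ = 58.5366/1180 ≈ 0.04961.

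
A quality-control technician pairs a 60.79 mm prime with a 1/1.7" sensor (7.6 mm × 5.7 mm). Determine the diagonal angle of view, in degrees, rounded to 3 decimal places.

Sensor diagonal = √(7.6² + 5.7²) = √90.2500 ≈ 9.5000 mm.
Angle of view α = 2·arctan(d/2f) with d = 9.5000 mm and f = 60.79 mm.
d/2f = 0.07814; arctan(0.07814) ≈ 4.4679°, so α ≈ 8.9358°.

8.936°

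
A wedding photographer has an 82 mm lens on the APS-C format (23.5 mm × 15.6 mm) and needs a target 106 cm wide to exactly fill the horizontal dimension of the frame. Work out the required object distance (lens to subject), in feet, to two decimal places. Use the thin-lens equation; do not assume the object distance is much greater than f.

12.40 ft

W: 106 cm = 1060 mm.
Magnification m = w/W = dᵢ/dₒ; combined with 1/f = 1/dₒ + 1/dᵢ this gives dₒ = f·(1 + W/w).
dₒ = 82 mm × (1 + 1060/23.5) = 82 × 46.1064 ≈ 3780.723 mm = 3780.723/304.8 ft = 12.4039 ft.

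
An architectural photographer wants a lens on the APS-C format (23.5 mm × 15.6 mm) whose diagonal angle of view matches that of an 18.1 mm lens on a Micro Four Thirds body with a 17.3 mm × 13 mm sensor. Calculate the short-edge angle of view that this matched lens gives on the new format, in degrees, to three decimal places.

36.589°

Sensor diagonal = √(17.3² + 13²) = √468.2900 ≈ 21.6400 mm.
Sensor diagonal = √(23.5² + 15.6²) = √795.6100 ≈ 28.2066 mm.
Equal diagonal AOV ⇒ f₂ = f₁ · 28.2066/21.6400 = 18.1 × 1.30344 ≈ 23.5924 mm.
Short-edge AOV on the new format = 2·arctan(15.6 / (2 × 23.5924)) = 2·arctan(0.33062) ≈ 36.5894°.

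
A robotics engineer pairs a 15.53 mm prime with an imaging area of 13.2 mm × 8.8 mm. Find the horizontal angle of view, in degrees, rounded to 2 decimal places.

Angle of view α = 2·arctan(w/2f) with w = 13.2 mm and f = 15.53 mm.
w/2f = 0.42498; arctan(0.42498) ≈ 23.0247°, so α ≈ 46.0494°.

46.05°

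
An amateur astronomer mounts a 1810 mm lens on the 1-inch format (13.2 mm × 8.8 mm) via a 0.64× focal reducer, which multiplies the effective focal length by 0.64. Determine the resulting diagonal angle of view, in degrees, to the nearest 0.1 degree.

Effective focal length f = 1810 × 0.64 = 1158.4 mm.
Sensor diagonal = √(13.2² + 8.8²) = √251.6800 ≈ 15.8644 mm.
α = 2·arctan(15.864 / (2 × 1158.4)) = 2·arctan(0.00685) ≈ 0.7847°.

0.8°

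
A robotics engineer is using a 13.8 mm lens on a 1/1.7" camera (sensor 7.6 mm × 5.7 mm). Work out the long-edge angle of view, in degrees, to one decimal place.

Angle of view α = 2·arctan(w/2f) with w = 7.6 mm and f = 13.8 mm.
w/2f = 0.27536; arctan(0.27536) ≈ 15.3955°, so α ≈ 30.7911°.

30.8°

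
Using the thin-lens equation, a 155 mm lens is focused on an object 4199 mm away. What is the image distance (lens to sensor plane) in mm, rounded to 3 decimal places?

1/dᵢ = 1/f − 1/dₒ = 1/155 − 1/4199 = 0.0062135 mm⁻¹.
dᵢ = 1/0.0062135 ≈ 160.9409 mm.

160.941 mm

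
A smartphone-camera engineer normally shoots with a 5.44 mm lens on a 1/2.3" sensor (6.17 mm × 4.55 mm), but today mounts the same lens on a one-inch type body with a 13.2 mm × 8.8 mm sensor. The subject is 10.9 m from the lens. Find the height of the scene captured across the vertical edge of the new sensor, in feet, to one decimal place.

The focal length stays 5.44 mm; the relevant sensor dimension is now h = 8.8 mm. Object distance dₒ = 10.9 m = 10900 mm.
Thin-lens field height W = h·(dₒ − f)/f = 8.8 × (10900 − 5.44)/5.44 ≈ 17623.553 mm = 17623.553/304.8 ft = 57.8201 ft.

57.8 ft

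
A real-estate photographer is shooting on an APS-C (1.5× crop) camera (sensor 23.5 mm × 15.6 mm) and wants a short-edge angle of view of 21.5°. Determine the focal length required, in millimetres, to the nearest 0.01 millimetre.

From α = 2·arctan(h/2f) we get f = h / (2·tan(α/2)).
With h = 15.6 mm and α/2 = 10.75°, tan(α/2) ≈ 0.18986, so f ≈ 15.6 / 0.37971 ≈ 41.0838 mm.

41.08 mm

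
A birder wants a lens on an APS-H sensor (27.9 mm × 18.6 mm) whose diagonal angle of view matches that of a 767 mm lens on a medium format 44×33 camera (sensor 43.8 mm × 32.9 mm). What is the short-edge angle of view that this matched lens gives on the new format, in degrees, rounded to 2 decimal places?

Sensor diagonal = √(43.8² + 32.9²) = √3000.8500 ≈ 54.7800 mm.
Sensor diagonal = √(27.9² + 18.6²) = √1124.3700 ≈ 33.5316 mm.
Equal diagonal AOV ⇒ f₂ = f₁ · 33.5316/54.7800 = 767 × 0.61211 ≈ 469.4916 mm.
Short-edge AOV on the new format = 2·arctan(18.6 / (2 × 469.4916)) = 2·arctan(0.01981) ≈ 2.2696°.

2.27°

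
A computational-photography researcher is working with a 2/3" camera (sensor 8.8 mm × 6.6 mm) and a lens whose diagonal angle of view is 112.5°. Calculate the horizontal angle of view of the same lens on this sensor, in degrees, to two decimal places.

100.26°

Sensor diagonal = √(8.8² + 6.6²) = √121.0000 ≈ 11.0000 mm.
From the diagonal AOV: f = 11.0000 / (2·tan(56.25°)) = 11.0000 / 2.99321 ≈ 3.6750 mm.
Horizontal AOV = 2·arctan(8.8 / (2 × 3.6750)) = 2·arctan(1.19728) ≈ 100.2612°.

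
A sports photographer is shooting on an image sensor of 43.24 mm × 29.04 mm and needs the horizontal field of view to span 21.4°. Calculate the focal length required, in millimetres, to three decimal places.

114.421 mm

From α = 2·arctan(w/2f) we get f = w / (2·tan(α/2)).
With w = 43.24 mm and α/2 = 10.7°, tan(α/2) ≈ 0.18895, so f ≈ 43.24 / 0.37790 ≈ 114.4206 mm.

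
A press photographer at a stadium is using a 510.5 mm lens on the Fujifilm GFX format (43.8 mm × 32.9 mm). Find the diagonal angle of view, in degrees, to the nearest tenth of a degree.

Sensor diagonal = √(43.8² + 32.9²) = √3000.8500 ≈ 54.7800 mm.
Angle of view α = 2·arctan(d/2f) with d = 54.7800 mm and f = 510.5 mm.
d/2f = 0.05365; arctan(0.05365) ≈ 3.0712°, so α ≈ 6.1423°.

6.1°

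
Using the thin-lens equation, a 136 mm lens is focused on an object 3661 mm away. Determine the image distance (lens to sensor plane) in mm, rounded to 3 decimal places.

141.247 mm

1/dᵢ = 1/f − 1/dₒ = 1/136 − 1/3661 = 0.0070798 mm⁻¹.
dᵢ = 1/0.0070798 ≈ 141.2471 mm.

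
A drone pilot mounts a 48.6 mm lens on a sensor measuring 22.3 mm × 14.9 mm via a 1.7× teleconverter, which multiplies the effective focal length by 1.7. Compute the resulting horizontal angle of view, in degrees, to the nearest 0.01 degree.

Effective focal length f = 48.6 × 1.7 = 82.62 mm.
α = 2·arctan(22.3 / (2 × 82.62)) = 2·arctan(0.13496) ≈ 15.3719°.

15.37°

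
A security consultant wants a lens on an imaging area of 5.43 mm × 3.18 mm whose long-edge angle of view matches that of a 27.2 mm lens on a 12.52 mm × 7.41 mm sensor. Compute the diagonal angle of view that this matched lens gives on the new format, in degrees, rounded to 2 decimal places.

Equal long-edge AOV ⇒ f₂ = f₁ · 5.43/12.52 = 27.2 × 0.43371 ≈ 11.7968 mm.
Sensor diagonal = √(5.43² + 3.18²) = √39.5973 ≈ 6.2926 mm.
Diagonal AOV on the new format = 2·arctan(6.2926 / (2 × 11.7968)) = 2·arctan(0.26671) ≈ 29.8674°.

29.87°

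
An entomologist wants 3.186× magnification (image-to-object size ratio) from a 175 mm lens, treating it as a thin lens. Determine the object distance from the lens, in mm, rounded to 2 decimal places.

229.93 mm

With m = dᵢ/dₒ and 1/f = 1/dₒ + 1/dᵢ, substituting dᵢ = m·dₒ gives 1/f = (1 + 1/m)/dₒ, hence dₒ = f·(1 + 1/m).
dₒ = 175 × (1 + 1/3.186) = 175 × 1.31387 ≈ 229.928 mm.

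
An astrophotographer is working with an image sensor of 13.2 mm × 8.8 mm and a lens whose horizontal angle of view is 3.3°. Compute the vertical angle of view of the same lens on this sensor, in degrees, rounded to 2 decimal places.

2.20°

From the horizontal AOV: f = 13.2 / (2·tan(1.65°)) = 13.2 / 0.05761 ≈ 229.1198 mm.
Vertical AOV = 2·arctan(8.8 / (2 × 229.1198)) = 2·arctan(0.01920) ≈ 2.2003°.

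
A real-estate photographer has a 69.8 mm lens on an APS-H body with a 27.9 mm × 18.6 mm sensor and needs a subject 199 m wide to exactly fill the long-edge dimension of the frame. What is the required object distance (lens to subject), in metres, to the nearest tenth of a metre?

W: 199 m = 199000 mm.
Magnification m = w/W = dᵢ/dₒ; combined with 1/f = 1/dₒ + 1/dᵢ this gives dₒ = f·(1 + W/w).
dₒ = 69.8 mm × (1 + 199000/27.9) = 69.8 × 7133.6165 ≈ 497926.431 mm = 497.926 m.

497.9 m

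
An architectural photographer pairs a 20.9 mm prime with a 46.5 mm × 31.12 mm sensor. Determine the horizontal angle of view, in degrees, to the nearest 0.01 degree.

96.09°

Angle of view α = 2·arctan(w/2f) with w = 46.5 mm and f = 20.9 mm.
w/2f = 1.11244; arctan(1.11244) ≈ 48.0468°, so α ≈ 96.0937°.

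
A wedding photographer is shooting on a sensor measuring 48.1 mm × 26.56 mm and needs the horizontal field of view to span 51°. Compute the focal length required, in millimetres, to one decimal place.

50.4 mm

From α = 2·arctan(w/2f) we get f = w / (2·tan(α/2)).
With w = 48.1 mm and α/2 = 25.5°, tan(α/2) ≈ 0.47698, so f ≈ 48.1 / 0.95395 ≈ 50.4219 mm.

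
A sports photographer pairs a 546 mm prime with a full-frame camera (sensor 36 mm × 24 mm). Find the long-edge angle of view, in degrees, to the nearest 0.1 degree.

Angle of view α = 2·arctan(w/2f) with w = 36 mm and f = 546 mm.
w/2f = 0.03297; arctan(0.03297) ≈ 1.8882°, so α ≈ 3.7764°.

3.8°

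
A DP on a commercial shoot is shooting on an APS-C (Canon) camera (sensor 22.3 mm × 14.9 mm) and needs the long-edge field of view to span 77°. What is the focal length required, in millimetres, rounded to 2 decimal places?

From α = 2·arctan(w/2f) we get f = w / (2·tan(α/2)).
With w = 22.3 mm and α/2 = 38.5°, tan(α/2) ≈ 0.79544, so f ≈ 22.3 / 1.59087 ≈ 14.0175 mm.

14.02 mm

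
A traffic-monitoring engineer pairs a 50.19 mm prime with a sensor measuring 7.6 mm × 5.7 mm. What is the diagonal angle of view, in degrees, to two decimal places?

Sensor diagonal = √(7.6² + 5.7²) = √90.2500 ≈ 9.5000 mm.
Angle of view α = 2·arctan(d/2f) with d = 9.5000 mm and f = 50.19 mm.
d/2f = 0.09464; arctan(0.09464) ≈ 5.4064°, so α ≈ 10.8128°.

10.81°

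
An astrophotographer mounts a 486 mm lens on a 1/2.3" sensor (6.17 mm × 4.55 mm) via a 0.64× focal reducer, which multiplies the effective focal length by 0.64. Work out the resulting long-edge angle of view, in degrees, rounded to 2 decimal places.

1.14°

Effective focal length f = 486 × 0.64 = 311.04 mm.
α = 2·arctan(6.17 / (2 × 311.04)) = 2·arctan(0.00992) ≈ 1.1365°.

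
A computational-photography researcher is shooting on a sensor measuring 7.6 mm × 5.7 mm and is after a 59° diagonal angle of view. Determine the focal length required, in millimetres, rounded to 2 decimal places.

8.40 mm

Sensor diagonal = √(7.6² + 5.7²) = √90.2500 ≈ 9.5000 mm.
From α = 2·arctan(d/2f) we get f = d / (2·tan(α/2)).
With d = 9.5000 mm and α/2 = 29.5°, tan(α/2) ≈ 0.56577, so f ≈ 9.5000 / 1.13155 ≈ 8.3956 mm.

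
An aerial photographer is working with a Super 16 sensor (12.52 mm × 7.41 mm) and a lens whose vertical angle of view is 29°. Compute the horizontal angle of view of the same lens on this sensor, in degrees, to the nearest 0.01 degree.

47.21°

From the vertical AOV: f = 7.41 / (2·tan(14.5°)) = 7.41 / 0.51724 ≈ 14.3262 mm.
Horizontal AOV = 2·arctan(12.52 / (2 × 14.3262)) = 2·arctan(0.43696) ≈ 47.2070°.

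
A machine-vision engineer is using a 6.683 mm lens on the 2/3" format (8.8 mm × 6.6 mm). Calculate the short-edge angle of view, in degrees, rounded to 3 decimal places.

Angle of view α = 2·arctan(h/2f) with h = 6.6 mm and f = 6.683 mm.
h/2f = 0.49379; arctan(0.49379) ≈ 26.2797°, so α ≈ 52.5594°.

52.559°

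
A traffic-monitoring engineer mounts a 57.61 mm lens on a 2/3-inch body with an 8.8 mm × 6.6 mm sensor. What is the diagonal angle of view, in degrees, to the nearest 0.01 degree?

10.91°

Sensor diagonal = √(8.8² + 6.6²) = √121.0000 ≈ 11.0000 mm.
Angle of view α = 2·arctan(d/2f) with d = 11.0000 mm and f = 57.61 mm.
d/2f = 0.09547; arctan(0.09547) ≈ 5.4535°, so α ≈ 10.9069°.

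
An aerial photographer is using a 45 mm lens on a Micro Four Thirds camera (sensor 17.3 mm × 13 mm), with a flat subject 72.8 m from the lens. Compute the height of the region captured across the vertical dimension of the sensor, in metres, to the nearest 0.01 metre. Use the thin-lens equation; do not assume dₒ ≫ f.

21.02 m

dₒ: 72.8 m = 72800 mm.
Similar triangles through the lens centre give W/dₒ = h/dᵢ; with 1/f = 1/dₒ + 1/dᵢ this gives W = h·(dₒ − f)/f.
W = 13 mm × (72800 − 45) / 45 = 13 × 1616.7778 ≈ 21018.111 mm = 21.0181 m.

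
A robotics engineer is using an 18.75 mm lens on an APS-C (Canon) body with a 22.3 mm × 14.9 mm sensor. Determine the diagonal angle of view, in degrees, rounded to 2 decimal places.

Sensor diagonal = √(22.3² + 14.9²) = √719.3000 ≈ 26.8198 mm.
Angle of view α = 2·arctan(d/2f) with d = 26.8198 mm and f = 18.75 mm.
d/2f = 0.71519; arctan(0.71519) ≈ 35.5721°, so α ≈ 71.1442°.

71.14°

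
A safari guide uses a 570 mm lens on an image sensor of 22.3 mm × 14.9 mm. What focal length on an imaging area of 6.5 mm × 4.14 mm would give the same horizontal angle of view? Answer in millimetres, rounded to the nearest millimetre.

166 mm

Equal angle of view means equal width/f ratio, so f₂ = f₁ · (width₂/width₁) = 570 × 6.5/22.3.
f₂ = 570 × 0.29148 ≈ 166.143 mm.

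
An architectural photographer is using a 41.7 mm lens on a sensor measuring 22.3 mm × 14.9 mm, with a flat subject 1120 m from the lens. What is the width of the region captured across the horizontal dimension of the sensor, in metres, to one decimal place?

dₒ: 1120 m = 1.12e+06 mm.
Similar triangles through the lens centre give W/dₒ = w/dᵢ; with 1/f = 1/dₒ + 1/dᵢ this gives W = w·(dₒ − f)/f.
W = 22.3 mm × (1.12e+06 − 41.7) / 41.7 = 22.3 × 26857.5132 ≈ 598922.544 mm = 598.923 m.

598.9 m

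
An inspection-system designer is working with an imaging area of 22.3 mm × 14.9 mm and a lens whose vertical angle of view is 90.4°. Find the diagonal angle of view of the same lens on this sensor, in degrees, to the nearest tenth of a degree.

From the vertical AOV: f = 14.9 / (2·tan(45.2°)) = 14.9 / 2.01401 ≈ 7.3982 mm.
Sensor diagonal = √(22.3² + 14.9²) = √719.3000 ≈ 26.8198 mm.
Diagonal AOV = 2·arctan(26.8198 / (2 × 7.3982)) = 2·arctan(1.81259) ≈ 122.2294°.

122.2°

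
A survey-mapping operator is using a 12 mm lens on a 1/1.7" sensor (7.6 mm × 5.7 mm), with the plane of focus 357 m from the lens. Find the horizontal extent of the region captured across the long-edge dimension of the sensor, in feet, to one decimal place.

741.8 ft

dₒ: 357 m = 357000 mm.
Similar triangles through the lens centre give W/dₒ = w/dᵢ; with 1/f = 1/dₒ + 1/dᵢ this gives W = w·(dₒ − f)/f.
W = 7.6 mm × (357000 − 12) / 12 = 7.6 × 29749.0000 ≈ 226092.400 mm = 226092.400/304.8 ft = 741.773 ft.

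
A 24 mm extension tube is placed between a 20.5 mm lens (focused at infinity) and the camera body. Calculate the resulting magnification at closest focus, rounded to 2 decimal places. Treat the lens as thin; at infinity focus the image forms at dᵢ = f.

1.17×

The tube moves the image plane from f to f + e, so dᵢ = 20.5 + 24 = 44.5 mm. Focus is achieved when 1/f = 1/dₒ + 1/dᵢ, giving dₒ = 1/(1/f − 1/(f+e)).
Magnification m = dᵢ/dₒ = (f+e)·(1/f − 1/(f+e)) = e/f = 24/20.5 ≈ 1.1707.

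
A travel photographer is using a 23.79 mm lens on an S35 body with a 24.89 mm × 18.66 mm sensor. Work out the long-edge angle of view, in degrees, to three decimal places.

55.230°

Angle of view α = 2·arctan(w/2f) with w = 24.89 mm and f = 23.79 mm.
w/2f = 0.52312; arctan(0.52312) ≈ 27.6149°, so α ≈ 55.2298°.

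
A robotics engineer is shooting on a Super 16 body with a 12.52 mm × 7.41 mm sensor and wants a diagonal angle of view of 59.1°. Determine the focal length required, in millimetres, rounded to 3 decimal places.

12.831 mm

Sensor diagonal = √(12.52² + 7.41²) = √211.6585 ≈ 14.5485 mm.
From α = 2·arctan(d/2f) we get f = d / (2·tan(α/2)).
With d = 14.5485 mm and α/2 = 29.55°, tan(α/2) ≈ 0.56693, so f ≈ 14.5485 / 1.13385 ≈ 12.8310 mm.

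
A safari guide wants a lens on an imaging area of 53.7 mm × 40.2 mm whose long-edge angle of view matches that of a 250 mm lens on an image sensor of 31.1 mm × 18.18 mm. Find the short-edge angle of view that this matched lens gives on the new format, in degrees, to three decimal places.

5.332°

Equal long-edge AOV ⇒ f₂ = f₁ · 53.7/31.1 = 250 × 1.72669 ≈ 431.6720 mm.
Short-edge AOV on the new format = 2·arctan(40.2 / (2 × 431.6720)) = 2·arctan(0.04656) ≈ 5.3319°.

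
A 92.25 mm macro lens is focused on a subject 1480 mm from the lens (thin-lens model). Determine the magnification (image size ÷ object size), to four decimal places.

Thin lens: 1/f = 1/dₒ + 1/dᵢ → 1/dᵢ = 1/92.25 − 1/1480 = 0.0101644 mm⁻¹, so dᵢ ≈ 98.3823 mm.
Magnification m = dᵢ/dₒ = 98.3823/1480 ≈ 0.06647.

0.0665×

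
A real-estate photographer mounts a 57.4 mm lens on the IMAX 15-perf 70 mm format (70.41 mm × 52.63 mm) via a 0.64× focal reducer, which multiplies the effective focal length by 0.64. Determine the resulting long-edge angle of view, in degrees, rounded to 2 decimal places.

87.56°

Effective focal length f = 57.4 × 0.64 = 36.736 mm.
α = 2·arctan(70.41 / (2 × 36.736)) = 2·arctan(0.95832) ≈ 87.5617°.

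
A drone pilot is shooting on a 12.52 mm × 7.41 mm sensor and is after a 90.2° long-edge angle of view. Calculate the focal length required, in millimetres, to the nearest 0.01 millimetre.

From α = 2·arctan(w/2f) we get f = w / (2·tan(α/2)).
With w = 12.52 mm and α/2 = 45.1°, tan(α/2) ≈ 1.00350, so f ≈ 12.52 / 2.00699 ≈ 6.2382 mm.

6.24 mm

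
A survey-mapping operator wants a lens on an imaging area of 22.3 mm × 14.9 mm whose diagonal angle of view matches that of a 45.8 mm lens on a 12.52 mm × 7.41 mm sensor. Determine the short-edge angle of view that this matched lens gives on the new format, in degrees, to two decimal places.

Sensor diagonal = √(12.52² + 7.41²) = √211.6585 ≈ 14.5485 mm.
Sensor diagonal = √(22.3² + 14.9²) = √719.3000 ≈ 26.8198 mm.
Equal diagonal AOV ⇒ f₂ = f₁ · 26.8198/14.5485 = 45.8 × 1.84347 ≈ 84.4311 mm.
Short-edge AOV on the new format = 2·arctan(14.9 / (2 × 84.4311)) = 2·arctan(0.08824) ≈ 10.0852°.

10.09°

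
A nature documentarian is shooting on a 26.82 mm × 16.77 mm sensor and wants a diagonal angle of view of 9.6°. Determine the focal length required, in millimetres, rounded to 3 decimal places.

188.344 mm

Sensor diagonal = √(26.82² + 16.77²) = √1000.5453 ≈ 31.6314 mm.
From α = 2·arctan(d/2f) we get f = d / (2·tan(α/2)).
With d = 31.6314 mm and α/2 = 4.8°, tan(α/2) ≈ 0.08397, so f ≈ 31.6314 / 0.16794 ≈ 188.3441 mm.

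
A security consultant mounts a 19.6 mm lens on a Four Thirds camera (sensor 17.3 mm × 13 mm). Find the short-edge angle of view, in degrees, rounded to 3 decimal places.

Angle of view α = 2·arctan(h/2f) with h = 13 mm and f = 19.6 mm.
h/2f = 0.33163; arctan(0.33163) ≈ 18.3472°, so α ≈ 36.6944°.

36.694°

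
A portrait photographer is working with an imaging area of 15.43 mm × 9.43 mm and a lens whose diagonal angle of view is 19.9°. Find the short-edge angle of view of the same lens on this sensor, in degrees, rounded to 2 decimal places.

10.45°

Sensor diagonal = √(15.43² + 9.43²) = √327.0098 ≈ 18.0834 mm.
From the diagonal AOV: f = 18.0834 / (2·tan(9.95°)) = 18.0834 / 0.35085 ≈ 51.5410 mm.
Short-edge AOV = 2·arctan(9.43 / (2 × 51.5410)) = 2·arctan(0.09148) ≈ 10.4538°.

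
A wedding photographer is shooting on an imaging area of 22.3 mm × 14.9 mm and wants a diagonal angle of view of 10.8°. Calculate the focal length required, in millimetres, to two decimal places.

Sensor diagonal = √(22.3² + 14.9²) = √719.3000 ≈ 26.8198 mm.
From α = 2·arctan(d/2f) we get f = d / (2·tan(α/2)).
With d = 26.8198 mm and α/2 = 5.4°, tan(α/2) ≈ 0.09453, so f ≈ 26.8198 / 0.18906 ≈ 141.8618 mm.

141.86 mm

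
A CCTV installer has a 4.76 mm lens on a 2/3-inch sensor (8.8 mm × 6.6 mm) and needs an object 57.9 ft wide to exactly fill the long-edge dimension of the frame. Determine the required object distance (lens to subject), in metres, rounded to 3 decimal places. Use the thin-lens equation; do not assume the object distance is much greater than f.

9.551 m

W: 57.9 ft × 304.8 mm/ft = 17647.92 mm.
Magnification m = w/W = dᵢ/dₒ; combined with 1/f = 1/dₒ + 1/dᵢ this gives dₒ = f·(1 + W/w).
dₒ = 4.76 mm × (1 + 17647.9/8.8) = 4.76 × 2006.4454 ≈ 9550.680 mm = 9.55068 m.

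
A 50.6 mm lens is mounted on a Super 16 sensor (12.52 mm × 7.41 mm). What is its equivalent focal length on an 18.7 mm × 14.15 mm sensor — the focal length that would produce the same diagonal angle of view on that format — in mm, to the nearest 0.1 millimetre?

Sensor diagonal = √(12.52² + 7.41²) = √211.6585 ≈ 14.5485 mm.
Sensor diagonal = √(18.7² + 14.15²) = √549.9125 ≈ 23.4502 mm.
Equal angle of view means equal diagonal/f ratio, so f₂ = f₁ · (diagonal₂/diagonal₁) = 50.6 × 23.4502/14.5485.
f₂ = 50.6 × 1.61187 ≈ 81.560 mm.

81.6 mm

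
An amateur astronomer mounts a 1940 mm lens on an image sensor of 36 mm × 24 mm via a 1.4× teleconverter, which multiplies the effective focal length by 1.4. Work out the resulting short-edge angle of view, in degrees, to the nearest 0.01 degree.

Effective focal length f = 1940 × 1.4 = 2716 mm.
α = 2·arctan(24 / (2 × 2716)) = 2·arctan(0.00442) ≈ 0.5063°.

0.51°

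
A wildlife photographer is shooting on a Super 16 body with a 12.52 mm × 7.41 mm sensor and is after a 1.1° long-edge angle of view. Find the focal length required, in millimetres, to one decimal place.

652.1 mm

From α = 2·arctan(w/2f) we get f = w / (2·tan(α/2)).
With w = 12.52 mm and α/2 = 0.55°, tan(α/2) ≈ 0.00960, so f ≈ 12.52 / 0.01920 ≈ 652.1101 mm.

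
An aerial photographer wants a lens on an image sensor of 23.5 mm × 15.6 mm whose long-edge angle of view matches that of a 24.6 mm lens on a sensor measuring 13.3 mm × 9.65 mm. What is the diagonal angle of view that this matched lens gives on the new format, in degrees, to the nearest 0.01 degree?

Equal long-edge AOV ⇒ f₂ = f₁ · 23.5/13.3 = 24.6 × 1.76692 ≈ 43.4662 mm.
Sensor diagonal = √(23.5² + 15.6²) = √795.6100 ≈ 28.2066 mm.
Diagonal AOV on the new format = 2·arctan(28.2066 / (2 × 43.4662)) = 2·arctan(0.32447) ≈ 35.9529°.

35.95°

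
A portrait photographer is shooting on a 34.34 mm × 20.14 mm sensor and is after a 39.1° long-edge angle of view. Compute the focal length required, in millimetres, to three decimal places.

From α = 2·arctan(w/2f) we get f = w / (2·tan(α/2)).
With w = 34.34 mm and α/2 = 19.55°, tan(α/2) ≈ 0.35510, so f ≈ 34.34 / 0.71020 ≈ 48.3524 mm.

48.352 mm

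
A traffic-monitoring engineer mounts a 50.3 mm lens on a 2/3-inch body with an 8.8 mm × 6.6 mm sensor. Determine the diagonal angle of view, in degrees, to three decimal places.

Sensor diagonal = √(8.8² + 6.6²) = √121.0000 ≈ 11.0000 mm.
Angle of view α = 2·arctan(d/2f) with d = 11.0000 mm and f = 50.3 mm.
d/2f = 0.10934; arctan(0.10934) ≈ 6.2402°, so α ≈ 12.4803°.

12.480°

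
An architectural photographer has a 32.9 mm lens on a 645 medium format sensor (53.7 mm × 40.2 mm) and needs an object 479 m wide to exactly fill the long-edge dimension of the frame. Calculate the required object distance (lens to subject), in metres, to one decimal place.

W: 479 m = 479000 mm.
Magnification m = w/W = dᵢ/dₒ; combined with 1/f = 1/dₒ + 1/dᵢ this gives dₒ = f·(1 + W/w).
dₒ = 32.9 mm × (1 + 479000/53.7) = 32.9 × 8920.9255 ≈ 293498.449 mm = 293.498 m.

293.5 m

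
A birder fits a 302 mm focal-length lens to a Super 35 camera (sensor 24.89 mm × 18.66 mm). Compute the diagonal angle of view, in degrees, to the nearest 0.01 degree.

5.90°

Sensor diagonal = √(24.89² + 18.66²) = √967.7077 ≈ 31.1080 mm.
Angle of view α = 2·arctan(d/2f) with d = 31.1080 mm and f = 302 mm.
d/2f = 0.05150; arctan(0.05150) ≈ 2.9483°, so α ≈ 5.8966°.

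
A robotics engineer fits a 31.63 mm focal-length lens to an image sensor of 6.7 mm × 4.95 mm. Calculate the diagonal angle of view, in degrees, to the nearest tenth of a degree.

Sensor diagonal = √(6.7² + 4.95²) = √69.3925 ≈ 8.3302 mm.
Angle of view α = 2·arctan(d/2f) with d = 8.3302 mm and f = 31.63 mm.
d/2f = 0.13168; arctan(0.13168) ≈ 7.5017°, so α ≈ 15.0033°.

15.0°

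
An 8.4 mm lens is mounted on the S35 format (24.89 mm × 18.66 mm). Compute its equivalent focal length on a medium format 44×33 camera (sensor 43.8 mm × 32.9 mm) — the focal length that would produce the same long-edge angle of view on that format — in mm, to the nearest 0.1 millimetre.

Equal angle of view means equal width/f ratio, so f₂ = f₁ · (width₂/width₁) = 8.4 × 43.8/24.89.
f₂ = 8.4 × 1.75974 ≈ 14.782 mm.

14.8 mm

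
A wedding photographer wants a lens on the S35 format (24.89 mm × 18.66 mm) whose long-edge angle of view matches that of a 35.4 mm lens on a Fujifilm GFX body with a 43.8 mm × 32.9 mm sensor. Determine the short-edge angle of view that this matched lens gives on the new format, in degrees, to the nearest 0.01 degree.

Equal long-edge AOV ⇒ f₂ = f₁ · 24.89/43.8 = 35.4 × 0.56826 ≈ 20.1166 mm.
Short-edge AOV on the new format = 2·arctan(18.66 / (2 × 20.1166)) = 2·arctan(0.46380) ≈ 49.7634°.

49.76°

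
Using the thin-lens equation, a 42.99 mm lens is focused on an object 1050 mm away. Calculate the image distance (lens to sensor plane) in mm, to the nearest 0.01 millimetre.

44.83 mm

1/dᵢ = 1/f − 1/dₒ = 1/42.99 − 1/1050 = 0.0223088 mm⁻¹.
dᵢ = 1/0.0223088 ≈ 44.8253 mm.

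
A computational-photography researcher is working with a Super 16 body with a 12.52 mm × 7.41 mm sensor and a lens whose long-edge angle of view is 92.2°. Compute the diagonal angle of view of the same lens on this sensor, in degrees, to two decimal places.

From the long-edge AOV: f = 12.52 / (2·tan(46.1°)) = 12.52 / 2.07831 ≈ 6.0241 mm.
Sensor diagonal = √(12.52² + 7.41²) = √211.6585 ≈ 14.5485 mm.
Diagonal AOV = 2·arctan(14.5485 / (2 × 6.0241)) = 2·arctan(1.20752) ≈ 100.7406°.

100.74°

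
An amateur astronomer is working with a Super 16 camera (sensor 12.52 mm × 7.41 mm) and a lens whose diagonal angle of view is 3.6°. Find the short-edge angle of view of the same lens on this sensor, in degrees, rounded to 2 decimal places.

Sensor diagonal = √(12.52² + 7.41²) = √211.6585 ≈ 14.5485 mm.
From the diagonal AOV: f = 14.5485 / (2·tan(1.8°)) = 14.5485 / 0.06285 ≈ 231.4702 mm.
Short-edge AOV = 2·arctan(7.41 / (2 × 231.4702)) = 2·arctan(0.01601) ≈ 1.8340°.

1.83°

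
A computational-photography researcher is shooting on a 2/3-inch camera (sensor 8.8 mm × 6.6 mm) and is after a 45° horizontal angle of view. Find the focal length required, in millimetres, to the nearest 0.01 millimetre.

10.62 mm

From α = 2·arctan(w/2f) we get f = w / (2·tan(α/2)).
With w = 8.8 mm and α/2 = 22.5°, tan(α/2) ≈ 0.41421, so f ≈ 8.8 / 0.82843 ≈ 10.6225 mm.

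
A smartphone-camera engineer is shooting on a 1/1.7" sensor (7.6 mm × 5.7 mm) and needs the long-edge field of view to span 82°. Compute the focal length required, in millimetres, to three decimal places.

From α = 2·arctan(w/2f) we get f = w / (2·tan(α/2)).
With w = 7.6 mm and α/2 = 41°, tan(α/2) ≈ 0.86929, so f ≈ 7.6 / 1.73857 ≈ 4.3714 mm.

4.371 mm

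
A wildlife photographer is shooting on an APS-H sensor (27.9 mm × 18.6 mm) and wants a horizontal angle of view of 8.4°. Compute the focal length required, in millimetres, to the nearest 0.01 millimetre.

From α = 2·arctan(w/2f) we get f = w / (2·tan(α/2)).
With w = 27.9 mm and α/2 = 4.2°, tan(α/2) ≈ 0.07344, so f ≈ 27.9 / 0.14687 ≈ 189.9629 mm.

189.96 mm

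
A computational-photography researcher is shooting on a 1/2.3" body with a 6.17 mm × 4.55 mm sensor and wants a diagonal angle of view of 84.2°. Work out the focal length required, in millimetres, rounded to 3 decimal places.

Sensor diagonal = √(6.17² + 4.55²) = √58.7714 ≈ 7.6663 mm.
From α = 2·arctan(d/2f) we get f = d / (2·tan(α/2)).
With d = 7.6663 mm and α/2 = 42.1°, tan(α/2) ≈ 0.90357, so f ≈ 7.6663 / 1.80714 ≈ 4.2422 mm.

4.242 mm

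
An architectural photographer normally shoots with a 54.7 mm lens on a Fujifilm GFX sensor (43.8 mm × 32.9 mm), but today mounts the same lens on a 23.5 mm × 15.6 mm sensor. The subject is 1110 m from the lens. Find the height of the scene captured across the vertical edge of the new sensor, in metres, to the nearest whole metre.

317 m

The focal length stays 54.7 mm; the relevant sensor dimension is now h = 15.6 mm. Object distance dₒ = 1110 m = 1.11e+06 mm.
Thin-lens field height W = h·(dₒ − f)/f = 15.6 × (1.11e+06 − 54.7)/54.7 ≈ 316547.471 mm = 316.547 m.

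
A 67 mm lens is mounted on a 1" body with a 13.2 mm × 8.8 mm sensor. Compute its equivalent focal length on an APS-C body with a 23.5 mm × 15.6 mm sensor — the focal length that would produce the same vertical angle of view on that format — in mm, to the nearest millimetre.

119 mm

Equal angle of view means equal height/f ratio, so f₂ = f₁ · (height₂/height₁) = 67 × 15.6/8.8.
f₂ = 67 × 1.77273 ≈ 118.773 mm.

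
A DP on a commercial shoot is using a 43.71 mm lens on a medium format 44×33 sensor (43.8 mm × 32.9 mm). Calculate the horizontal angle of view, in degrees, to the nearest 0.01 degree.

Angle of view α = 2·arctan(w/2f) with w = 43.8 mm and f = 43.71 mm.
w/2f = 0.50103; arctan(0.50103) ≈ 26.6122°, so α ≈ 53.2244°.

53.22°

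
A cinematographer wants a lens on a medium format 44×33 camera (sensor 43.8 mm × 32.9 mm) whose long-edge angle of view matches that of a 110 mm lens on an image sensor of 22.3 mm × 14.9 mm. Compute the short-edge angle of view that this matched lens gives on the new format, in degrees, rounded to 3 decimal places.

Equal long-edge AOV ⇒ f₂ = f₁ · 43.8/22.3 = 110 × 1.96413 ≈ 216.0538 mm.
Short-edge AOV on the new format = 2·arctan(32.9 / (2 × 216.0538)) = 2·arctan(0.07614) ≈ 8.7080°.

8.708°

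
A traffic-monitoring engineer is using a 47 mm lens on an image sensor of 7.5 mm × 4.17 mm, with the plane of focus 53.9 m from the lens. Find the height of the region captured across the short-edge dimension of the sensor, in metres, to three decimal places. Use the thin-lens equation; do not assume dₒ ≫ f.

4.778 m

dₒ: 53.9 m = 53900 mm.
Similar triangles through the lens centre give W/dₒ = h/dᵢ; with 1/f = 1/dₒ + 1/dᵢ this gives W = h·(dₒ − f)/f.
W = 4.17 mm × (53900 − 47) / 47 = 4.17 × 1145.8085 ≈ 4778.021 mm = 4.77802 m.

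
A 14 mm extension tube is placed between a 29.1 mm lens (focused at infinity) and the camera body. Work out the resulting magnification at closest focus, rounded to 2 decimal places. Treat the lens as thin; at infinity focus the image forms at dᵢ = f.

The tube moves the image plane from f to f + e, so dᵢ = 29.1 + 14 = 43.1 mm. Focus is achieved when 1/f = 1/dₒ + 1/dᵢ, giving dₒ = 1/(1/f − 1/(f+e)).
Magnification m = dᵢ/dₒ = (f+e)·(1/f − 1/(f+e)) = e/f = 14/29.1 ≈ 0.4811.

0.48×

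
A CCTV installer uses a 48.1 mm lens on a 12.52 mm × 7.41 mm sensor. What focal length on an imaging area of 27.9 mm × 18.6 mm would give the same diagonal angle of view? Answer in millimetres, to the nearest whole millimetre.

111 mm

Sensor diagonal = √(12.52² + 7.41²) = √211.6585 ≈ 14.5485 mm.
Sensor diagonal = √(27.9² + 18.6²) = √1124.3700 ≈ 33.5316 mm.
Equal angle of view means equal diagonal/f ratio, so f₂ = f₁ · (diagonal₂/diagonal₁) = 48.1 × 33.5316/14.5485.
f₂ = 48.1 × 2.30482 ≈ 110.862 mm.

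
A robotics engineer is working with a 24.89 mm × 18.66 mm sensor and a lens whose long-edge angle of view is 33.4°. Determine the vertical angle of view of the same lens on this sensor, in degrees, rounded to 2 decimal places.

25.35°

From the long-edge AOV: f = 24.89 / (2·tan(16.7°)) = 24.89 / 0.60003 ≈ 41.4813 mm.
Vertical AOV = 2·arctan(18.66 / (2 × 41.4813)) = 2·arctan(0.22492) ≈ 25.3521°.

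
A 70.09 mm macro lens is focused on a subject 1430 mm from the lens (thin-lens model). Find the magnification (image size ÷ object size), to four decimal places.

Thin lens: 1/f = 1/dₒ + 1/dᵢ → 1/dᵢ = 1/70.09 − 1/1430 = 0.0135681 mm⁻¹, so dᵢ ≈ 73.7025 mm.
Magnification m = dᵢ/dₒ = 73.7025/1430 ≈ 0.05154.

0.0515×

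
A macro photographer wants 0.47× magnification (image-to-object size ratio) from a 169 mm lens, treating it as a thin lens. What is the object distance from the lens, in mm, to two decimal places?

With m = dᵢ/dₒ and 1/f = 1/dₒ + 1/dᵢ, substituting dᵢ = m·dₒ gives 1/f = (1 + 1/m)/dₒ, hence dₒ = f·(1 + 1/m).
dₒ = 169 × (1 + 1/0.47) = 169 × 3.12766 ≈ 528.574 mm.

528.57 mm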